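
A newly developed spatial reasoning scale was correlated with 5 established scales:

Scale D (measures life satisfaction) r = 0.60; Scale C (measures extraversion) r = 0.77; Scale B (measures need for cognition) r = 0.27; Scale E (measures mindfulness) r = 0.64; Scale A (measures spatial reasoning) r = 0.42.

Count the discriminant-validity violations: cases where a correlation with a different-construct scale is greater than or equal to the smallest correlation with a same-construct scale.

Convergent (same construct = spatial reasoning): Scale A.
Smallest convergent = 0.42. Discriminant values: 0.60, 0.77, 0.27, 0.64; count ≥ 0.42 → 3.

3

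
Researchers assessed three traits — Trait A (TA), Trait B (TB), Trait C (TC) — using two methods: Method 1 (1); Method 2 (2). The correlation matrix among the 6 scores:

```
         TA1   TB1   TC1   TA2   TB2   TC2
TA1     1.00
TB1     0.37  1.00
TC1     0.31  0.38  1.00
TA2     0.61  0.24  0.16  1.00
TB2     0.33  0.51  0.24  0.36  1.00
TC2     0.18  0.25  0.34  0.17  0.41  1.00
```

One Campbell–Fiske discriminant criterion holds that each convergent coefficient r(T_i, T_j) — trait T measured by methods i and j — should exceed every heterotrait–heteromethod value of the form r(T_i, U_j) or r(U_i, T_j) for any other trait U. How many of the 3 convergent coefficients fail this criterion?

Convergent coefficients and their comparison sets:
TA (methods 1·2): 0.61 vs {0.33, 0.24, 0.18, 0.16} → pass.
TB (methods 1·2): 0.51 vs {0.24, 0.33, 0.25, 0.24} → pass.
TC (methods 1·2): 0.34 vs {0.16, 0.18, 0.24, 0.25} → pass.
0 of 3 fail.

0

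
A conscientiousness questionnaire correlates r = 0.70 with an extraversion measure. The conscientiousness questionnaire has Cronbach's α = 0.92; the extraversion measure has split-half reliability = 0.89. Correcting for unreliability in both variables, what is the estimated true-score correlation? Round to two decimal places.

0.77

r_true = r_obs / √(r_xx · r_yy) = 0.70 / √(0.92 × 0.89) = 0.70 / √0.8188 = 0.70 / 0.9049 ≈ 0.77.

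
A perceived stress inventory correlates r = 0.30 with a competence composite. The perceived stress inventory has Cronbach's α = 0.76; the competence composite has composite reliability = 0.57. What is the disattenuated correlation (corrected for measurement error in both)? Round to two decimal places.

r_true = r_obs / √(r_xx · r_yy) = 0.30 / √(0.76 × 0.57) = 0.30 / √0.4332 = 0.30 / 0.6582 ≈ 0.46.

0.46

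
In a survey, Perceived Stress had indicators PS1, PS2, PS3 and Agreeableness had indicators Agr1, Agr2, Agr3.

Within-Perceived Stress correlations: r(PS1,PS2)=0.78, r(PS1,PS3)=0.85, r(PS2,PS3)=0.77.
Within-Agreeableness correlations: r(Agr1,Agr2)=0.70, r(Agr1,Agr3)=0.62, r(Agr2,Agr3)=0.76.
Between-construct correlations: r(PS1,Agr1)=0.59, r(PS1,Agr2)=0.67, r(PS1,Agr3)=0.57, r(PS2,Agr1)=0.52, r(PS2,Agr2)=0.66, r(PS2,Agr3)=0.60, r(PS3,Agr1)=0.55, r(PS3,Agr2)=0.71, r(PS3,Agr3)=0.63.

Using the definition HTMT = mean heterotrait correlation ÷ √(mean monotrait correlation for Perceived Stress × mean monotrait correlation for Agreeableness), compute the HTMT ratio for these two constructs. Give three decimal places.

Mean heterotrait r = 5.50/9 = 0.6111.
Mean within-PS = 2.40/3 = 0.8000; mean within-Agr = 2.08/3 = 0.6933.
Geometric mean = √(0.8000 × 0.6933) = 0.7447.
HTMT = 0.6111 / 0.7447 = 0.821.

0.821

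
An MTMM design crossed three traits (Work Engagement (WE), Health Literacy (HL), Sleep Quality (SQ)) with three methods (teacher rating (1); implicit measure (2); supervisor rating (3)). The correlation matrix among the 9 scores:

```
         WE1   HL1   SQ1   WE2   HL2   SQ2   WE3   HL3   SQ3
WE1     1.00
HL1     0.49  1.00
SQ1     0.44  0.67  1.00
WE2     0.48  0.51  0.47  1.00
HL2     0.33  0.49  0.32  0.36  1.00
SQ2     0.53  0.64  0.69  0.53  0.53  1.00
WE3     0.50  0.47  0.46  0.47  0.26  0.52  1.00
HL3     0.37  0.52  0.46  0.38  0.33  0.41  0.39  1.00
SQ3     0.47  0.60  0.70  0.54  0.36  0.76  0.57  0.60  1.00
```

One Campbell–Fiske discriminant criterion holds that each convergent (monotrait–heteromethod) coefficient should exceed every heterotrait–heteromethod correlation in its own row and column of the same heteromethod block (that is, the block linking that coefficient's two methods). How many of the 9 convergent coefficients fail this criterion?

5

Each convergent coefficient versus the relevant comparison correlations:
WE (methods 1·2): 0.48 vs {0.33, 0.51, 0.53, 0.47} → fail.
WE (methods 1·3): 0.50 vs {0.37, 0.47, 0.47, 0.46} → pass.
WE (methods 2·3): 0.47 vs {0.38, 0.26, 0.54, 0.52} → fail.
HL (methods 1·2): 0.49 vs {0.51, 0.33, 0.64, 0.32} → fail.
HL (methods 1·3): 0.52 vs {0.47, 0.37, 0.60, 0.46} → fail.
HL (methods 2·3): 0.33 vs {0.26, 0.38, 0.36, 0.41} → fail.
SQ (methods 1·2): 0.69 vs {0.47, 0.53, 0.32, 0.64} → pass.
SQ (methods 1·3): 0.70 vs {0.46, 0.47, 0.46, 0.60} → pass.
SQ (methods 2·3): 0.76 vs {0.52, 0.54, 0.41, 0.36} → pass.
5 of 9 fail.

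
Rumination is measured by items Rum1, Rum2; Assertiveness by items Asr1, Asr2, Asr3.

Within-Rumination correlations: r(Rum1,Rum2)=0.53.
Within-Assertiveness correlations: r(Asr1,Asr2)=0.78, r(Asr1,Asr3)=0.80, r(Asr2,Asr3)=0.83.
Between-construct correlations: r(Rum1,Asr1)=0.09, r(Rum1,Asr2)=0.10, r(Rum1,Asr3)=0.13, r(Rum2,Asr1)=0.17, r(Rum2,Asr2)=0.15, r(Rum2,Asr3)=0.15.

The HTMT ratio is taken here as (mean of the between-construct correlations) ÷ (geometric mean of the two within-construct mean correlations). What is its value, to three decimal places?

0.202

Mean between = 0.79/6 = 0.1317.
Mean within-Rum = 0.53/1 = 0.5300; mean within-Asr = 2.41/3 = 0.8033.
Geometric mean = √(0.5300 × 0.8033) = 0.6525.
HTMT = 0.1317 / 0.6525 = 0.202.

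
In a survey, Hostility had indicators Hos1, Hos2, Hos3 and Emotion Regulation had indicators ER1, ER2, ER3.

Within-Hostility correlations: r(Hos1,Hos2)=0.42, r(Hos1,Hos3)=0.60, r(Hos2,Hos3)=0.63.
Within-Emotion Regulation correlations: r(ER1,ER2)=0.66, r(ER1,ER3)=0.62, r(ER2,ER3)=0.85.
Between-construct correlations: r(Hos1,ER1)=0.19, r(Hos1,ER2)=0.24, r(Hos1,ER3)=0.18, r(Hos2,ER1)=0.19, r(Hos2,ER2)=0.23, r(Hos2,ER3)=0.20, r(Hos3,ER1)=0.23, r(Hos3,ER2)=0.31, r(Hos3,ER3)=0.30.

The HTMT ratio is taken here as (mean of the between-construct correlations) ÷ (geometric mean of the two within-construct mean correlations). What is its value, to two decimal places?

0.37

Mean heterotrait r = 2.07/9 = 0.2300.
Mean within-Hos = 1.65/3 = 0.5500; mean within-ER = 2.13/3 = 0.7100.
Geometric mean = √(0.5500 × 0.7100) = 0.6249.
HTMT = 0.2300 / 0.6249 = 0.37.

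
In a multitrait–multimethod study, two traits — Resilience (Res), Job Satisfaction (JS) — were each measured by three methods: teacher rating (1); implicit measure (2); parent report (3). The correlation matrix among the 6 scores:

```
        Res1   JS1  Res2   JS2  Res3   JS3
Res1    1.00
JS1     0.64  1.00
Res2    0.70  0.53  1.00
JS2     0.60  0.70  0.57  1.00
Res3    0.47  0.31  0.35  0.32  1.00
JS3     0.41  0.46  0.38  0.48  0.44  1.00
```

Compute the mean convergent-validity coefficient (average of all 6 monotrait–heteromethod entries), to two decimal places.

Convergent values: 0.70, 0.47, 0.35, 0.70, 0.46, 0.48; mean = 3.16/6 = 0.53.

0.53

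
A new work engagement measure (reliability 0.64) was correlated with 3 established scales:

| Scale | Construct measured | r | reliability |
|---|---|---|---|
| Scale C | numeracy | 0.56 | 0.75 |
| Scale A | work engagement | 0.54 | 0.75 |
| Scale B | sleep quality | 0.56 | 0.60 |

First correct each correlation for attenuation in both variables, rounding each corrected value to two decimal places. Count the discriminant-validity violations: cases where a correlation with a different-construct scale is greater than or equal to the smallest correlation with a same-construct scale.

Disattenuated r (r / √(r_scale · r_new)):
  Scale C (disc): 0.56 / √(0.75·0.64) = 0.81
  Scale A (conv): 0.54 / √(0.75·0.64) = 0.78
  Scale B (disc): 0.56 / √(0.60·0.64) = 0.90
Smallest convergent = 0.78. Discriminant values: 0.81, 0.90; count ≥ 0.78 → 2.

2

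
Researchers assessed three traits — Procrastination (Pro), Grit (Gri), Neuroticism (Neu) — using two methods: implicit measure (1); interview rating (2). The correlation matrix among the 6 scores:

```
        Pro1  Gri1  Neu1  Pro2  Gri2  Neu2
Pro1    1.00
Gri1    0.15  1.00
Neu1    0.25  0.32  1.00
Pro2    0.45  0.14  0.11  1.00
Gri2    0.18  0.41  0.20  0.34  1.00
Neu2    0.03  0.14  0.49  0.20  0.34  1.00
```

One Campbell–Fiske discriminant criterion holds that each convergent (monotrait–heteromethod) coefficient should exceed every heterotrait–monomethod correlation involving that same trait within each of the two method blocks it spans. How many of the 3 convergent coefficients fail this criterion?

0

Convergent coefficients and their comparison sets:
Pro (methods 1·2): 0.45 vs {0.15, 0.34, 0.25, 0.20} → pass.
Gri (methods 1·2): 0.41 vs {0.15, 0.34, 0.32, 0.34} → pass.
Neu (methods 1·2): 0.49 vs {0.25, 0.20, 0.32, 0.34} → pass.
0 of 3 fail.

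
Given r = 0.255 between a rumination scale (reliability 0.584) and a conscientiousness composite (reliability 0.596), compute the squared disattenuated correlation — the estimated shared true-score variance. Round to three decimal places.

0.187

Disattenuated r = 0.255 / √(0.584 × 0.596) = 0.255 / 0.5900 = 0.4322.
Shared true-score variance = 0.4322² = 0.1868 ≈ 0.187.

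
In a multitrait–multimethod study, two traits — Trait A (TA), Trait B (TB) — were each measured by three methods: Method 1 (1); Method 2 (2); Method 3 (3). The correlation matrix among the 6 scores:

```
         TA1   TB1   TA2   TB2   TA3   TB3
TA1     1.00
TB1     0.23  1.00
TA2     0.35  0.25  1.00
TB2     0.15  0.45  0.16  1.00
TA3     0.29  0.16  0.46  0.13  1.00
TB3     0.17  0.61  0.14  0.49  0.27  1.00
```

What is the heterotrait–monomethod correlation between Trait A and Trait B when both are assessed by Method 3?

0.27

Different traits, same method: r(TA3, TB3) = 0.27.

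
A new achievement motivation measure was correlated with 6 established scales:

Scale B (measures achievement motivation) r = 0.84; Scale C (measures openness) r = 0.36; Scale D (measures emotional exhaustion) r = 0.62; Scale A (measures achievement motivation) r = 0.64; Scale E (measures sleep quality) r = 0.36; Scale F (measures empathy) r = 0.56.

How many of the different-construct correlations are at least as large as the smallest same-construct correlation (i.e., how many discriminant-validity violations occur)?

Convergent (same construct = achievement motivation): Scale B, Scale A.
Smallest convergent = 0.64. Discriminant values: 0.36, 0.62, 0.36, 0.56; count ≥ 0.64 → 0.

0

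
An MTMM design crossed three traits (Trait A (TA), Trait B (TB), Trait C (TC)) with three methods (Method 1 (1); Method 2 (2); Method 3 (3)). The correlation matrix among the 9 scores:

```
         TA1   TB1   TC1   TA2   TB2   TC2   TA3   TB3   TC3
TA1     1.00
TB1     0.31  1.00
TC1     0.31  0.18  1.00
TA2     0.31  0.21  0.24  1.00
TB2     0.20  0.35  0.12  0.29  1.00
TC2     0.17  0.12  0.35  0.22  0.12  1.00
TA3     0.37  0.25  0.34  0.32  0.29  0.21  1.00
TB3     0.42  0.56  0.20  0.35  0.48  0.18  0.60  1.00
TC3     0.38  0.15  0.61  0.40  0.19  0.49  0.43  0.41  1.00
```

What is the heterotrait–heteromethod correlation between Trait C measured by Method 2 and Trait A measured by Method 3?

0.21

Different traits and methods: r(TC2, TA3) = 0.21.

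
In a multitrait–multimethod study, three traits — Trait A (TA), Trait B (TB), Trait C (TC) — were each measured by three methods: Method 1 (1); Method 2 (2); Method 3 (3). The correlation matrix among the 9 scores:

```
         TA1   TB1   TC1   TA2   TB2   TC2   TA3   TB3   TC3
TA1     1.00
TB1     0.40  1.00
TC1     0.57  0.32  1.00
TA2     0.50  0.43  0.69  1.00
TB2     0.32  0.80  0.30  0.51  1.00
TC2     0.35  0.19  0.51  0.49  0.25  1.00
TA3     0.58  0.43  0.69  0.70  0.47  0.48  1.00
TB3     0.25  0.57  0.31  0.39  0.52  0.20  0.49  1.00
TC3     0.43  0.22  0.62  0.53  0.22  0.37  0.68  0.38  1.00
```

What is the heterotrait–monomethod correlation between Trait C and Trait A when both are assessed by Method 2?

0.49

Different traits, same method: r(TC2, TA2) = 0.49.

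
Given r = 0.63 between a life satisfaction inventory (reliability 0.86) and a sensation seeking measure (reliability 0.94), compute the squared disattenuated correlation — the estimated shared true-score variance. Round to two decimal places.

0.49

Disattenuated r = 0.63 / √(0.86 × 0.94) = 0.63 / 0.8991 = 0.7007.
Shared true-score variance = 0.7007² = 0.4910 ≈ 0.49.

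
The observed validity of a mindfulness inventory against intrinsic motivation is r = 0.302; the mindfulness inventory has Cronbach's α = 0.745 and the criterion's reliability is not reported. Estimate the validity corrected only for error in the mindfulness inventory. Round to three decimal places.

Single correction: r_c = r_obs / √r_xx = 0.302 / √0.745 = 0.302 / 0.8631 ≈ 0.350.

0.350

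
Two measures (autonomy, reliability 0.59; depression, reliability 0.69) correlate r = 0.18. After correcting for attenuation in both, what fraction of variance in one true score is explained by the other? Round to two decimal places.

0.08

Disattenuated r = 0.18 / √(0.59 × 0.69) = 0.18 / 0.6380 = 0.2821.
Shared true-score variance = 0.2821² = 0.0796 ≈ 0.08.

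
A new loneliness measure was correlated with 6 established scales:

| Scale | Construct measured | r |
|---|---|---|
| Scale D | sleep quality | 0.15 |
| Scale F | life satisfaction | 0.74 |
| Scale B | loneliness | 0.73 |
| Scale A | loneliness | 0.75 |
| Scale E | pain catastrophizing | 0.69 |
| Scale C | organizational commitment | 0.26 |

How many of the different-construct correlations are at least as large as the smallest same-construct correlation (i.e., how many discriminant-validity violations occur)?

Convergent (same construct = loneliness): Scale B, Scale A.
Smallest convergent = 0.73. Discriminant values: 0.15, 0.74, 0.69, 0.26; count ≥ 0.73 → 1.

1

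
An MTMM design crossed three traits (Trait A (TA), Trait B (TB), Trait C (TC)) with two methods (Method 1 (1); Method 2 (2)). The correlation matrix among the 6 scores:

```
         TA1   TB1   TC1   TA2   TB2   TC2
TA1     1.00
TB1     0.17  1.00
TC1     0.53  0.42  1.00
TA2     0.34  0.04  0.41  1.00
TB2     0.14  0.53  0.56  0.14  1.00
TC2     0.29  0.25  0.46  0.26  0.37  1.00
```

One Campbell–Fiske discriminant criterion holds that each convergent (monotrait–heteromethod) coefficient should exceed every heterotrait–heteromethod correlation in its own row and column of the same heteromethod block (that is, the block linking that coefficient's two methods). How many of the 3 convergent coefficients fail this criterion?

3

Convergent coefficients and their comparison sets:
TA (methods 1·2): 0.34 vs {0.14, 0.04, 0.29, 0.41} → fail.
TB (methods 1·2): 0.53 vs {0.04, 0.14, 0.25, 0.56} → fail.
TC (methods 1·2): 0.46 vs {0.41, 0.29, 0.56, 0.25} → fail.
3 of 3 fail.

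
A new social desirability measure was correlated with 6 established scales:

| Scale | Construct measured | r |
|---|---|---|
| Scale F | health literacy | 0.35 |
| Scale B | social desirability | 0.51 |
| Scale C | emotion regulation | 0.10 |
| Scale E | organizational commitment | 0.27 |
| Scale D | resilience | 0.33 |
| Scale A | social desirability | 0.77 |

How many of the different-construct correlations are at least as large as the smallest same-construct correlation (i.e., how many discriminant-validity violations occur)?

Convergent (same construct = social desirability): Scale B, Scale A.
Smallest convergent = 0.51. Discriminant values: 0.35, 0.10, 0.27, 0.33; count ≥ 0.51 → 0.

0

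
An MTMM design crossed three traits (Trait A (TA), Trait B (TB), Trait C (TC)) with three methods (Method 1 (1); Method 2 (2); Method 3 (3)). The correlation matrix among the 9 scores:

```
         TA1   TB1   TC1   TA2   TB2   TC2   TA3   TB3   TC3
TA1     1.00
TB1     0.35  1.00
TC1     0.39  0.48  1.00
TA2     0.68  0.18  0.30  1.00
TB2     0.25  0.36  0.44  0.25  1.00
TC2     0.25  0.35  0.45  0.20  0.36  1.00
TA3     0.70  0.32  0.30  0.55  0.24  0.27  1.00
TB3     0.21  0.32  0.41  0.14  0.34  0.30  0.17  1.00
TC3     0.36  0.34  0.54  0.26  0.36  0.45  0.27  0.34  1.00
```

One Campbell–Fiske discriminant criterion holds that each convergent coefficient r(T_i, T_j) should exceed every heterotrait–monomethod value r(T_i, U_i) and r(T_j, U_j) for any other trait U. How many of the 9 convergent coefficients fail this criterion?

4

Checking each validity diagonal entry against its comparison values:
TA (methods 1·2): 0.68 vs {0.35, 0.25, 0.39, 0.20} → pass.
TA (methods 1·3): 0.70 vs {0.35, 0.17, 0.39, 0.27} → pass.
TA (methods 2·3): 0.55 vs {0.25, 0.17, 0.20, 0.27} → pass.
TB (methods 1·2): 0.36 vs {0.35, 0.25, 0.48, 0.36} → fail.
TB (methods 1·3): 0.32 vs {0.35, 0.17, 0.48, 0.34} → fail.
TB (methods 2·3): 0.34 vs {0.25, 0.17, 0.36, 0.34} → fail.
TC (methods 1·2): 0.45 vs {0.39, 0.20, 0.48, 0.36} → fail.
TC (methods 1·3): 0.54 vs {0.39, 0.27, 0.48, 0.34} → pass.
TC (methods 2·3): 0.45 vs {0.20, 0.27, 0.36, 0.34} → pass.
4 of 9 fail.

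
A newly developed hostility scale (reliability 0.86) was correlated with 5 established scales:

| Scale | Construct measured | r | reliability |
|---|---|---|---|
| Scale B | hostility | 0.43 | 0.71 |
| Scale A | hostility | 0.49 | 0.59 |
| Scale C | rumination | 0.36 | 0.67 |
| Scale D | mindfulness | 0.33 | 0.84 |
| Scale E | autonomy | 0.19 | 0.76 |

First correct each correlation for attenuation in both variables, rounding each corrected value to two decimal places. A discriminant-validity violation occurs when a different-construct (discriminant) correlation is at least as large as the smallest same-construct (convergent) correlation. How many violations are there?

0

Disattenuated r (r / √(r_scale · r_new)):
  Scale B (conv): 0.43 / √(0.71·0.86) = 0.55
  Scale A (conv): 0.49 / √(0.59·0.86) = 0.69
  Scale C (disc): 0.36 / √(0.67·0.86) = 0.47
  Scale D (disc): 0.33 / √(0.84·0.86) = 0.39
  Scale E (disc): 0.19 / √(0.76·0.86) = 0.24
Smallest convergent = 0.55. Discriminant values: 0.47, 0.39, 0.24; count ≥ 0.55 → 0.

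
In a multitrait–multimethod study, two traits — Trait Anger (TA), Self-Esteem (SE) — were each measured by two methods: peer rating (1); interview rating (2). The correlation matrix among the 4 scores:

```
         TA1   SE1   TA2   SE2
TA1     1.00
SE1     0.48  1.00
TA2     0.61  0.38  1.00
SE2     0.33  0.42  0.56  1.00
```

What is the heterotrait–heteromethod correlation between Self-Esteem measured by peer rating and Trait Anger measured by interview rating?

0.38

Different traits and methods: r(SE1, TA2) = 0.38.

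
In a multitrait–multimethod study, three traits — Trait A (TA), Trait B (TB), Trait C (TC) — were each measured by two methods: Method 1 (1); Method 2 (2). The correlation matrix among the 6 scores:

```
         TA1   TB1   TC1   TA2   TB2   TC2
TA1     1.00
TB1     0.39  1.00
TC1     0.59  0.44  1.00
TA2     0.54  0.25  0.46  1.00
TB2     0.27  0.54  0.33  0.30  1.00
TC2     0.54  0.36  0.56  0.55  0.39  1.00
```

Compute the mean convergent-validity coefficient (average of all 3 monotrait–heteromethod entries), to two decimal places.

Convergent values: 0.54, 0.54, 0.56; mean = 1.64/3 = 0.55.

0.55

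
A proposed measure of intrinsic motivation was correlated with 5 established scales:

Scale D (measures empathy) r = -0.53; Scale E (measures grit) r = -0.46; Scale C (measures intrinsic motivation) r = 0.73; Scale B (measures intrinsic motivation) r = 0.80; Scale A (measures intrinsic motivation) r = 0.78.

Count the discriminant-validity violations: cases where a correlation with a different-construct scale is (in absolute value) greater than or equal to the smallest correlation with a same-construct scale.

Convergent (same construct = intrinsic motivation): Scale C, Scale B, Scale A.
Smallest convergent = 0.73. Discriminant |r|: 0.53, 0.46; count ≥ 0.73 → 0.

0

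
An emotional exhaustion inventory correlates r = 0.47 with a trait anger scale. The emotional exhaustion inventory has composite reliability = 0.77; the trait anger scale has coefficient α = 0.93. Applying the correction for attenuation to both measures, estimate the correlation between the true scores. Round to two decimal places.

0.56

r_true = r_obs / √(r_xx · r_yy) = 0.47 / √(0.77 × 0.93) = 0.47 / √0.7161 = 0.47 / 0.8462 ≈ 0.56.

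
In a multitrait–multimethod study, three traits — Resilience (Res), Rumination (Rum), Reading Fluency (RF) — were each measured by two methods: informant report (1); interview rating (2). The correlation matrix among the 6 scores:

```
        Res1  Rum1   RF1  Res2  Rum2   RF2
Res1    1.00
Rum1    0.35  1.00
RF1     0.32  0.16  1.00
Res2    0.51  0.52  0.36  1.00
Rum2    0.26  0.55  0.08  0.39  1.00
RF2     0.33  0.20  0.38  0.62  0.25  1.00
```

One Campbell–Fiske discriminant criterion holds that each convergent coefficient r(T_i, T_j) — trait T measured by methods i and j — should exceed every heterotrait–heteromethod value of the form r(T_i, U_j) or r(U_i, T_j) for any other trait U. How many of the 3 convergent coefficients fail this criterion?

1

Convergent coefficients and their comparison sets:
Res (methods 1·2): 0.51 vs {0.26, 0.52, 0.33, 0.36} → fail.
Rum (methods 1·2): 0.55 vs {0.52, 0.26, 0.20, 0.08} → pass.
RF (methods 1·2): 0.38 vs {0.36, 0.33, 0.08, 0.20} → pass.
1 of 3 fail.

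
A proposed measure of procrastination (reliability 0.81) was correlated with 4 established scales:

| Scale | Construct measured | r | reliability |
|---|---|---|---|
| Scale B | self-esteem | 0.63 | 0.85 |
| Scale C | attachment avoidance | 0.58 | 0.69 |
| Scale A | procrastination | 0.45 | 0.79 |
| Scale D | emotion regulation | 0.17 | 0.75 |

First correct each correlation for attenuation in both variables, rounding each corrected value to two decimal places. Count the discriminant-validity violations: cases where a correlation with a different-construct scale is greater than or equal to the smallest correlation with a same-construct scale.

2

Disattenuated r (r / √(r_scale · r_new)):
  Scale B (disc): 0.63 / √(0.85·0.81) = 0.76
  Scale C (disc): 0.58 / √(0.69·0.81) = 0.78
  Scale A (conv): 0.45 / √(0.79·0.81) = 0.56
  Scale D (disc): 0.17 / √(0.75·0.81) = 0.22
Smallest convergent = 0.56. Discriminant values: 0.76, 0.78, 0.22; count ≥ 0.56 → 2.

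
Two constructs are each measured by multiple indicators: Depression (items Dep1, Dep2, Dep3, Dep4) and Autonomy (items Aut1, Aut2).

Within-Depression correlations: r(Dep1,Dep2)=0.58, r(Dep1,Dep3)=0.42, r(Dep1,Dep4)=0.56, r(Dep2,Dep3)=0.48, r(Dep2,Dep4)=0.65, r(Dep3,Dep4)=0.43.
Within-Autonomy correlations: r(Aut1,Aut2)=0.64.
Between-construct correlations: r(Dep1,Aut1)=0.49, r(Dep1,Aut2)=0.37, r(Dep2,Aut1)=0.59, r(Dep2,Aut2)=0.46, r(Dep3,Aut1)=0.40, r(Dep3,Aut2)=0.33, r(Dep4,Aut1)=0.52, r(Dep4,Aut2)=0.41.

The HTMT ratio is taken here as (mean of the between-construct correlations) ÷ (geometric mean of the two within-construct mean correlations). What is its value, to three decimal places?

Mean heterotrait r = 3.57/8 = 0.4463.
Mean within-Dep = 3.12/6 = 0.5200; mean within-Aut = 0.64/1 = 0.6400.
Geometric mean = √(0.5200 × 0.6400) = 0.5769.
HTMT = 0.4463 / 0.5769 = 0.774.

0.774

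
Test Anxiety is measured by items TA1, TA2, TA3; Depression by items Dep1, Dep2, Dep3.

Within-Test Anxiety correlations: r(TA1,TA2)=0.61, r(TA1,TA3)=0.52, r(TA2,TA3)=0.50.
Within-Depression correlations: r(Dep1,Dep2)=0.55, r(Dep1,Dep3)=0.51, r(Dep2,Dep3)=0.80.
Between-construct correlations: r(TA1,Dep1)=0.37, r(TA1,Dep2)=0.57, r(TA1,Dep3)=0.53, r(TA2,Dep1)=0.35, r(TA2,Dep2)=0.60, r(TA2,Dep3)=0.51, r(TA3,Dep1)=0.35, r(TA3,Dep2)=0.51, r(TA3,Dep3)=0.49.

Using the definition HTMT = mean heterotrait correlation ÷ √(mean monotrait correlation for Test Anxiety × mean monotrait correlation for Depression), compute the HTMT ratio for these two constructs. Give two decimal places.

0.82

Mean between = 4.28/9 = 0.4756.
Mean within-TA = 1.63/3 = 0.5433; mean within-Dep = 1.86/3 = 0.6200.
Geometric mean = √(0.5433 × 0.6200) = 0.5804.
HTMT = 0.4756 / 0.5804 = 0.82.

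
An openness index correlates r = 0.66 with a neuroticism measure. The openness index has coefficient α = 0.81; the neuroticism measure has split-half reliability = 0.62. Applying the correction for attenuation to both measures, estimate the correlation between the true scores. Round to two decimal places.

0.93

r_true = r_obs / √(r_xx · r_yy) = 0.66 / √(0.81 × 0.62) = 0.66 / √0.5022 = 0.66 / 0.7087 ≈ 0.93.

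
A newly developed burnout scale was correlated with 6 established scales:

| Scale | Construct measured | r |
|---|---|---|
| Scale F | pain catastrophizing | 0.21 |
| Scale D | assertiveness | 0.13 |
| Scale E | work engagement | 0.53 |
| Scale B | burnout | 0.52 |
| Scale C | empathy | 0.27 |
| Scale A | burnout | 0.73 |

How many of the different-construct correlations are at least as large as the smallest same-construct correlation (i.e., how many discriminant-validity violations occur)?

Convergent (same construct = burnout): Scale B, Scale A.
Smallest convergent = 0.52. Discriminant values: 0.21, 0.13, 0.53, 0.27; count ≥ 0.52 → 1.

1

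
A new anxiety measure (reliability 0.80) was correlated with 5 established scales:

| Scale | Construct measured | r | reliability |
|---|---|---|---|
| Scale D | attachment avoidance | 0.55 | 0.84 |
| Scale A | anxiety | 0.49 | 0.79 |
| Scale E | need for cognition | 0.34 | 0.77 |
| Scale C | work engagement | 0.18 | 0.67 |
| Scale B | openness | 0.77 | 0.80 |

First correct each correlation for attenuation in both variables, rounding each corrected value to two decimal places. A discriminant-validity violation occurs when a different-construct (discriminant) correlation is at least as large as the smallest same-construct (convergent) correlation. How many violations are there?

Disattenuated r (r / √(r_scale · r_new)):
  Scale D (disc): 0.55 / √(0.84·0.80) = 0.67
  Scale A (conv): 0.49 / √(0.79·0.80) = 0.62
  Scale E (disc): 0.34 / √(0.77·0.80) = 0.43
  Scale C (disc): 0.18 / √(0.67·0.80) = 0.25
  Scale B (disc): 0.77 / √(0.80·0.80) = 0.96
Smallest convergent = 0.62. Discriminant values: 0.67, 0.43, 0.25, 0.96; count ≥ 0.62 → 2.

2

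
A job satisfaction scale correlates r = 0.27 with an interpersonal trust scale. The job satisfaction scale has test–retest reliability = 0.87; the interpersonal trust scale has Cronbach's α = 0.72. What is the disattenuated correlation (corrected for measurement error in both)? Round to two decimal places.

0.34

r_true = r_obs / √(r_xx · r_yy) = 0.27 / √(0.87 × 0.72) = 0.27 / √0.6264 = 0.27 / 0.7915 ≈ 0.34.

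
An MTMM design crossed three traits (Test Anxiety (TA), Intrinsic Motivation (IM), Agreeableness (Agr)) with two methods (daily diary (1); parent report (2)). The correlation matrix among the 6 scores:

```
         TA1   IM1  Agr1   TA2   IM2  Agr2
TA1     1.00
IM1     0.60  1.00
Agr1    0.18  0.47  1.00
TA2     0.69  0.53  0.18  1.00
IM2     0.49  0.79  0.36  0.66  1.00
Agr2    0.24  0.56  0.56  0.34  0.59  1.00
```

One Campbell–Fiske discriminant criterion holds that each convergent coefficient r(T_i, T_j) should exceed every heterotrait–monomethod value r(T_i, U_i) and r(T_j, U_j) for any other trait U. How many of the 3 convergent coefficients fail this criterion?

Convergent coefficients and their comparison sets:
TA (methods 1·2): 0.69 vs {0.60, 0.66, 0.18, 0.34} → pass.
IM (methods 1·2): 0.79 vs {0.60, 0.66, 0.47, 0.59} → pass.
Agr (methods 1·2): 0.56 vs {0.18, 0.34, 0.47, 0.59} → fail.
1 of 3 fail.

1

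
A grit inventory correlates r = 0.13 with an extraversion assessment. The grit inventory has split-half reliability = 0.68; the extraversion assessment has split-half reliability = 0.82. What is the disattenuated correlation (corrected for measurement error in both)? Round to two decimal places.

0.17

r_true = r_obs / √(r_xx · r_yy) = 0.13 / √(0.68 × 0.82) = 0.13 / √0.5576 = 0.13 / 0.7467 ≈ 0.17.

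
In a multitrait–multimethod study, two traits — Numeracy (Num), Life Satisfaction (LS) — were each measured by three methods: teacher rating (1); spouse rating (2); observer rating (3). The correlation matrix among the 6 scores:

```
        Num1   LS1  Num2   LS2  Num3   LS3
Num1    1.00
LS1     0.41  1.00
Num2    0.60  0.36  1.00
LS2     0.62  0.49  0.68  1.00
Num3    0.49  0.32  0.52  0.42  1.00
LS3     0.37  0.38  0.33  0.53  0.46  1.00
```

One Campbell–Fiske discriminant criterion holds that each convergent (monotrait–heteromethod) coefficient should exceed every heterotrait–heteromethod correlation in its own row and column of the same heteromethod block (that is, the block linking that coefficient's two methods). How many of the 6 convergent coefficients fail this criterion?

2

Checking each validity diagonal entry against its comparison values:
Num (methods 1·2): 0.60 vs {0.62, 0.36} → fail.
Num (methods 1·3): 0.49 vs {0.37, 0.32} → pass.
Num (methods 2·3): 0.52 vs {0.33, 0.42} → pass.
LS (methods 1·2): 0.49 vs {0.36, 0.62} → fail.
LS (methods 1·3): 0.38 vs {0.32, 0.37} → pass.
LS (methods 2·3): 0.53 vs {0.42, 0.33} → pass.
2 of 6 fail.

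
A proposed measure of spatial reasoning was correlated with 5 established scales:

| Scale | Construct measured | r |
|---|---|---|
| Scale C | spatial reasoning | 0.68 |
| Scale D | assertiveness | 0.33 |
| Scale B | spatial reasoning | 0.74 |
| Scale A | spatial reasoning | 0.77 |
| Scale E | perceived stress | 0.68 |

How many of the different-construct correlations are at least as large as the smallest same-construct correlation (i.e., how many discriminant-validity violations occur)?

Convergent (same construct = spatial reasoning): Scale C, Scale B, Scale A.
Smallest convergent = 0.68. Discriminant values: 0.33, 0.68; count ≥ 0.68 → 1.

1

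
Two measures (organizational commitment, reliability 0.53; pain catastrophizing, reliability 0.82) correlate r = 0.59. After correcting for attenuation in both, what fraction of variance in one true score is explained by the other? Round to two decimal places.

Disattenuated r = 0.59 / √(0.53 × 0.82) = 0.59 / 0.6592 = 0.8950.
Shared true-score variance = 0.8950² = 0.8010 ≈ 0.80.

0.80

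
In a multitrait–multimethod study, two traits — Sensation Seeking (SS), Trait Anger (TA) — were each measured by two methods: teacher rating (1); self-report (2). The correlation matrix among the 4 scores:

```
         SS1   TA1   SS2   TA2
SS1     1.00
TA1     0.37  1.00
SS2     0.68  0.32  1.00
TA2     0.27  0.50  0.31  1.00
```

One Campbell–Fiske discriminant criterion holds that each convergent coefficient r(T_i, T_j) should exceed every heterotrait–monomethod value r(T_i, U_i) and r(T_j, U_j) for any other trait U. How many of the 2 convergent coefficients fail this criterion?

Checking each validity diagonal entry against its comparison values:
SS (methods 1·2): 0.68 vs {0.37, 0.31} → pass.
TA (methods 1·2): 0.50 vs {0.37, 0.31} → pass.
0 of 2 fail.

0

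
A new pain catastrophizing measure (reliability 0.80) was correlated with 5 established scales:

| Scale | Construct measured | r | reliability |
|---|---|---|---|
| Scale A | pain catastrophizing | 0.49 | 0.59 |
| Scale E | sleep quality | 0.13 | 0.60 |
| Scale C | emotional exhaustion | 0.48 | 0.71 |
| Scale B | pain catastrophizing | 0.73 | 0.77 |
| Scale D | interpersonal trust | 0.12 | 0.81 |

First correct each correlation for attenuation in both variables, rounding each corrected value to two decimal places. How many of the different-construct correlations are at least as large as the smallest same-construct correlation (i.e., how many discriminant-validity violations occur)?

Disattenuated r (r / √(r_scale · r_new)):
  Scale A (conv): 0.49 / √(0.59·0.80) = 0.71
  Scale E (disc): 0.13 / √(0.60·0.80) = 0.19
  Scale C (disc): 0.48 / √(0.71·0.80) = 0.64
  Scale B (conv): 0.73 / √(0.77·0.80) = 0.93
  Scale D (disc): 0.12 / √(0.81·0.80) = 0.15
Smallest convergent = 0.71. Discriminant values: 0.19, 0.64, 0.15; count ≥ 0.71 → 0.

0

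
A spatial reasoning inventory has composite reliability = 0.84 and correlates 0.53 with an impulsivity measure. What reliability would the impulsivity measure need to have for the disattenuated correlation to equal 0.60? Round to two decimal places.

0.93

r_true = r_obs / √(r_xx · r_yy) ⇒ 0.60 = 0.53 / √(0.84 · r_yy).
√(0.84 · r_yy) = 0.53 / 0.60 = 0.8833; 0.84 · r_yy = 0.7802; r_yy = 0.7802 / 0.84 ≈ 0.93.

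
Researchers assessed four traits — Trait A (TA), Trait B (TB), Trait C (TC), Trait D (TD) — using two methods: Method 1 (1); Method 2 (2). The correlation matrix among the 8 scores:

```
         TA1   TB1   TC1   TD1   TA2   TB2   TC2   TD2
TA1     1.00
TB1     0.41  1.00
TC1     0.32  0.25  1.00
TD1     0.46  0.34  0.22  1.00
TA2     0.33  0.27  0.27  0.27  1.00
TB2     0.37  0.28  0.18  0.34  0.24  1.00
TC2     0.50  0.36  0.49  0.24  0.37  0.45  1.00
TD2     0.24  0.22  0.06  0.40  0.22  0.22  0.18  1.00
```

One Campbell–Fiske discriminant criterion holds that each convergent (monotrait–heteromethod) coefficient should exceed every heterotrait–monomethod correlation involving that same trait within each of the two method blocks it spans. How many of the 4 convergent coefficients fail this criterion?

Checking each validity diagonal entry against its comparison values:
TA (methods 1·2): 0.33 vs {0.41, 0.24, 0.32, 0.37, 0.46, 0.22} → fail.
TB (methods 1·2): 0.28 vs {0.41, 0.24, 0.25, 0.45, 0.34, 0.22} → fail.
TC (methods 1·2): 0.49 vs {0.32, 0.37, 0.25, 0.45, 0.22, 0.18} → pass.
TD (methods 1·2): 0.40 vs {0.46, 0.22, 0.34, 0.22, 0.22, 0.18} → fail.
3 of 4 fail.

3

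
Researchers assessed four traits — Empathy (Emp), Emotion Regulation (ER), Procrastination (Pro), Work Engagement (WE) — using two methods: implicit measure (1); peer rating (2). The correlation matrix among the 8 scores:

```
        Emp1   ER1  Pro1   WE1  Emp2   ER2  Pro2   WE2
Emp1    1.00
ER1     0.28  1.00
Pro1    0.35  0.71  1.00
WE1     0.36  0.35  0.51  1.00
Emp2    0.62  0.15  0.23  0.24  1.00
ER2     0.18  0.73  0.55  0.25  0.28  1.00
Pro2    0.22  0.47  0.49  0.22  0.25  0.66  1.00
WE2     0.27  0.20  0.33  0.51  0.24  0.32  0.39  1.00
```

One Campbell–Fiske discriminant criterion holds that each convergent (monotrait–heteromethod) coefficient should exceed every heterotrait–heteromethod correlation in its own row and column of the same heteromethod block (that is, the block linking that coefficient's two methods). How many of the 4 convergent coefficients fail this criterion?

1

Convergent coefficients and their comparison sets:
Emp (methods 1·2): 0.62 vs {0.18, 0.15, 0.22, 0.23, 0.27, 0.24} → pass.
ER (methods 1·2): 0.73 vs {0.15, 0.18, 0.47, 0.55, 0.20, 0.25} → pass.
Pro (methods 1·2): 0.49 vs {0.23, 0.22, 0.55, 0.47, 0.33, 0.22} → fail.
WE (methods 1·2): 0.51 vs {0.24, 0.27, 0.25, 0.20, 0.22, 0.33} → pass.
1 of 4 fail.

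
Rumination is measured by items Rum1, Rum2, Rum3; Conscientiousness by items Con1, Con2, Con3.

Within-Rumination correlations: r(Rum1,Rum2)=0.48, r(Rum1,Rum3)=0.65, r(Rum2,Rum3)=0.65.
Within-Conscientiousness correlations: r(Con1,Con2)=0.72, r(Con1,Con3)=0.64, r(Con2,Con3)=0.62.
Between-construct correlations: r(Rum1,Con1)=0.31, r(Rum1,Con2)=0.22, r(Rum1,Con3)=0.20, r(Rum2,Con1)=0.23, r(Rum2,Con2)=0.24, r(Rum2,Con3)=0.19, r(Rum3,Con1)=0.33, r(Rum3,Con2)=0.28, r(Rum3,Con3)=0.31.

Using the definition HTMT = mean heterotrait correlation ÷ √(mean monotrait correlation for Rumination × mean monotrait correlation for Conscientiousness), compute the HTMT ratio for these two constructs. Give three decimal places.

Mean between = 2.31/9 = 0.2567.
Mean within-Rum = 1.78/3 = 0.5933; mean within-Con = 1.98/3 = 0.6600.
Geometric mean = √(0.5933 × 0.6600) = 0.6258.
HTMT = 0.2567 / 0.6258 = 0.410.

0.410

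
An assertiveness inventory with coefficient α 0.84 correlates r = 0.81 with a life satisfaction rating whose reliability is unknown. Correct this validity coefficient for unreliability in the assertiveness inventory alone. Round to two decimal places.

Single correction: r_c = r_obs / √r_xx = 0.81 / √0.84 = 0.81 / 0.9165 ≈ 0.88.

0.88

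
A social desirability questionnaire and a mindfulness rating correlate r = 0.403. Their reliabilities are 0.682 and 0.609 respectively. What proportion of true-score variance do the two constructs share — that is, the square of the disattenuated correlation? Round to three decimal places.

0.391

Disattenuated r = 0.403 / √(0.682 × 0.609) = 0.403 / 0.6445 = 0.6253.
Shared true-score variance = 0.6253² = 0.3910 ≈ 0.391.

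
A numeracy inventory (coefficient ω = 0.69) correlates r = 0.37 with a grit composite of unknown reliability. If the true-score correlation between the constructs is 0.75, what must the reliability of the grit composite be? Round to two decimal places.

r_true = r_obs / √(r_xx · r_yy) ⇒ 0.75 = 0.37 / √(0.69 · r_yy).
√(0.69 · r_yy) = 0.37 / 0.75 = 0.4933; 0.69 · r_yy = 0.2433; r_yy = 0.2433 / 0.69 ≈ 0.35.

0.35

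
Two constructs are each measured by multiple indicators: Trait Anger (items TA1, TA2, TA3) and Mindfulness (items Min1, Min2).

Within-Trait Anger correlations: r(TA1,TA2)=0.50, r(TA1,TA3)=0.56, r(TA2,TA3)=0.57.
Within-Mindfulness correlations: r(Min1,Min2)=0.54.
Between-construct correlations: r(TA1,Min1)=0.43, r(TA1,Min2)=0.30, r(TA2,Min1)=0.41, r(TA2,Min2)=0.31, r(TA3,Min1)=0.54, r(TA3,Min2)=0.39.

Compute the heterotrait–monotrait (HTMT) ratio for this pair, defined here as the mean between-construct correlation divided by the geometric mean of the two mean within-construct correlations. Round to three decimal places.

0.732

Mean between = 2.38/6 = 0.3967.
Mean within-TA = 1.63/3 = 0.5433; mean within-Min = 0.54/1 = 0.5400.
Geometric mean = √(0.5433 × 0.5400) = 0.5416.
HTMT = 0.3967 / 0.5416 = 0.732.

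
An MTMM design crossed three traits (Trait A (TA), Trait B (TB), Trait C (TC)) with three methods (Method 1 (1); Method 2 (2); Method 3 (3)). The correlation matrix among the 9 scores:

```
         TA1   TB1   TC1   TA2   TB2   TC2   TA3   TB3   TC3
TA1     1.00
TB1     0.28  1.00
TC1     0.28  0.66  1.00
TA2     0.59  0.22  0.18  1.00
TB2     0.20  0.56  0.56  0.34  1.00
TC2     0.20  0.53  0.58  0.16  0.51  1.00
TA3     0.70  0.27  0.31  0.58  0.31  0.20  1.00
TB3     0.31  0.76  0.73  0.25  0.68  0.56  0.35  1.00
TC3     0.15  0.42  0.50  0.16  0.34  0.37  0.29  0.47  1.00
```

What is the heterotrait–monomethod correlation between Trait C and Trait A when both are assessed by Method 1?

0.28

Different traits, same method: r(TC1, TA1) = 0.28.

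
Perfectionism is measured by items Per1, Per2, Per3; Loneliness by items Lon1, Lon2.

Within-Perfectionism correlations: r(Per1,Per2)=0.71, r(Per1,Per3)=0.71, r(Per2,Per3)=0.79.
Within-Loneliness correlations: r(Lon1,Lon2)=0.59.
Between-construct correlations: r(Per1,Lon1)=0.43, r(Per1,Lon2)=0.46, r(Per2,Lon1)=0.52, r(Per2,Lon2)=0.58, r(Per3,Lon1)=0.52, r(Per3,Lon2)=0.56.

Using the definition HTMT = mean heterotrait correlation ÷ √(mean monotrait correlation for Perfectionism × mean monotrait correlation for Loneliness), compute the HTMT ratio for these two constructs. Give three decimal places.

Between-construct mean = 3.07/6 = 0.5117.
Mean within-Per = 2.21/3 = 0.7367; mean within-Lon = 0.59/1 = 0.5900.
Geometric mean = √(0.7367 × 0.5900) = 0.6593.
HTMT = 0.5117 / 0.6593 = 0.776.

0.776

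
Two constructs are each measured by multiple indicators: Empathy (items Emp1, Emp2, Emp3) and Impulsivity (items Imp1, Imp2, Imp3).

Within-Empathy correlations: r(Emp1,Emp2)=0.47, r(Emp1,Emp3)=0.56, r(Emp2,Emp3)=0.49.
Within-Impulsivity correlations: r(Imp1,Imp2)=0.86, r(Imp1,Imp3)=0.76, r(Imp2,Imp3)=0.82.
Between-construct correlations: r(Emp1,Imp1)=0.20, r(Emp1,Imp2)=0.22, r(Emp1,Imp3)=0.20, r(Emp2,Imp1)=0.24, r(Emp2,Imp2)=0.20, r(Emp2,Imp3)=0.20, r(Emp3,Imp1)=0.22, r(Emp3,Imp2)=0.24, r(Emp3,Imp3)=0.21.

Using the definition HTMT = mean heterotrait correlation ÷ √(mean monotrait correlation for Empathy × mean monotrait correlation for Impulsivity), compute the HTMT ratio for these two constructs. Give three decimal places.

Mean heterotrait r = 1.93/9 = 0.2144.
Mean within-Emp = 1.52/3 = 0.5067; mean within-Imp = 2.44/3 = 0.8133.
Geometric mean = √(0.5067 × 0.8133) = 0.6419.
HTMT = 0.2144 / 0.6419 = 0.334.

0.334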